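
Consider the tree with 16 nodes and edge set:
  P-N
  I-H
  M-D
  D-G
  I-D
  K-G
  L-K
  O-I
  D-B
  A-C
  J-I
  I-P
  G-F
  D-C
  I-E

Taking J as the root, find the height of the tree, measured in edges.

The longest root-to-leaf path is J → I → D → G → K → L (5 edges).

5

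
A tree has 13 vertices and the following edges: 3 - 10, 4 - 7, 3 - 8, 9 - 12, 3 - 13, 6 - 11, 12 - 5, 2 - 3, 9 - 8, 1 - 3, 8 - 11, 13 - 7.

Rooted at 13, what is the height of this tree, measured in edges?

5

A deepest node is 5, reached by 13 → 3 → 8 → 9 → 12 → 5.
That path has 5 edges, so the height is 5.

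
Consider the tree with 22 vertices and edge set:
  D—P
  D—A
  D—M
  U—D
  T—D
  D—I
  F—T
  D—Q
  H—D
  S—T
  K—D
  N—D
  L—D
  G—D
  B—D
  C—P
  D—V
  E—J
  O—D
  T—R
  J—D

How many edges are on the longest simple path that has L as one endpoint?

3

The node farthest from L is C (R, E, S, F also at distance 3), via L – D – P – C — 3 edges.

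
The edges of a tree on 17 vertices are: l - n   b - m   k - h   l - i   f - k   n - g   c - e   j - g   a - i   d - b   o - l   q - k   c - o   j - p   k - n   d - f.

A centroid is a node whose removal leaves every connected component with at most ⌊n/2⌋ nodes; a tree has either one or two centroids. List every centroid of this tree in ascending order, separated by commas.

n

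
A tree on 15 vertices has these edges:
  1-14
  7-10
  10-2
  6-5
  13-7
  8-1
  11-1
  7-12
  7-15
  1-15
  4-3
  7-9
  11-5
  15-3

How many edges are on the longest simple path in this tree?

BFS from 6 reaches 2 last, at distance 7; BFS from 2 confirms no node is farther.
Path: 6–5–11–1–15–7–10–2.

7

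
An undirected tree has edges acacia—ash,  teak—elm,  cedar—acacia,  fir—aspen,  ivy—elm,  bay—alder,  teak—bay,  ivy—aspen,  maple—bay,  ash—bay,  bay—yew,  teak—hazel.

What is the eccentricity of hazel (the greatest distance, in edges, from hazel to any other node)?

The node farthest from hazel is fir (cedar also at distance 5), via hazel-teak-elm-ivy-aspen-fir — 5 edges.

5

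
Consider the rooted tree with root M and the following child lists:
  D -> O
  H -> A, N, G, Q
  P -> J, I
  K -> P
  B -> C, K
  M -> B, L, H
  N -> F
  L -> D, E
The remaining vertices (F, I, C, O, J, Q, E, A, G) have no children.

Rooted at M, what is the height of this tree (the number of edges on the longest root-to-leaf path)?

4

The longest root-to-leaf path is M → B → K → P → J (4 edges).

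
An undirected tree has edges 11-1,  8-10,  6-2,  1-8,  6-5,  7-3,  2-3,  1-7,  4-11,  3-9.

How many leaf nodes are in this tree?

Degree-1 nodes: 4, 5, 9, 10 — 4 of them.

4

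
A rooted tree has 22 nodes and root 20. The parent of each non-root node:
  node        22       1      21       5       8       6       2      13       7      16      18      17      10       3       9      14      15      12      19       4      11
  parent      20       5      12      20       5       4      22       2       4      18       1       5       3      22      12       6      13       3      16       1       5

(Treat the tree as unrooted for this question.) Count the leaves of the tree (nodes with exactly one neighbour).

Degree-1 nodes: 7, 8, 9, 10, 11, 14, 15, 17, 19, 21 — 10 of them.

10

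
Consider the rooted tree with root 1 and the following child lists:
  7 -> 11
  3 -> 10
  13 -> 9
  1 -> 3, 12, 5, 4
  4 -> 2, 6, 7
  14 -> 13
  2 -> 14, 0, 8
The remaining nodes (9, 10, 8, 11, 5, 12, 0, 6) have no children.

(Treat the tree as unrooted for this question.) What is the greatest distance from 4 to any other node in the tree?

A farthest node from 4 is 9.
The path 4-2-14-13-9 has 4 edges.

4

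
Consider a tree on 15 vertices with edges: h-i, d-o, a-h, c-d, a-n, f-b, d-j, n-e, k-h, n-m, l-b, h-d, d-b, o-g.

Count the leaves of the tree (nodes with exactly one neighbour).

The leaves are c, e, f, g, i, j, k, l, m.
That is 9 leaves.

9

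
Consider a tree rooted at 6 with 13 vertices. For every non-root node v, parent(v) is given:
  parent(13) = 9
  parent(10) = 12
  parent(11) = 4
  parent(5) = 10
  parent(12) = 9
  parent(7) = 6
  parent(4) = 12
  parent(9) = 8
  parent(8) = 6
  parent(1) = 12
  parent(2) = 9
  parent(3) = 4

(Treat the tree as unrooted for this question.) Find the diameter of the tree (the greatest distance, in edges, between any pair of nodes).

6

A longest path is 7–6–8–9–12–10–5, with 6 edges.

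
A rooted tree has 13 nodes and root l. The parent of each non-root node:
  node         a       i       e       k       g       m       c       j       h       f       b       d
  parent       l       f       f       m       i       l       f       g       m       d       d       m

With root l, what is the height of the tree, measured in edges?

A deepest node is j, reached by l-m-d-f-i-g-j.
That path has 6 edges, so the height is 6.

6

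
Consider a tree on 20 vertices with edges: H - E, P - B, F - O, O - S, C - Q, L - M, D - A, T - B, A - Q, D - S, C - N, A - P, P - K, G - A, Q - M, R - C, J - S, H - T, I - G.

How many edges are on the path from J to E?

8

J - S - D - A - P - B - T - H - E: 8 edges.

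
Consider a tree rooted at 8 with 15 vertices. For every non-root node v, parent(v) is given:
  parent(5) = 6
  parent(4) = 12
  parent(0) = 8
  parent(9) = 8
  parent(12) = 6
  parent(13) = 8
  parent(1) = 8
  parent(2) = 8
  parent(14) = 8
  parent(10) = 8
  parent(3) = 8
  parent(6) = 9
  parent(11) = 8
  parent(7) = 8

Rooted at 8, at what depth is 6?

2

8–9–6 — 2 edges.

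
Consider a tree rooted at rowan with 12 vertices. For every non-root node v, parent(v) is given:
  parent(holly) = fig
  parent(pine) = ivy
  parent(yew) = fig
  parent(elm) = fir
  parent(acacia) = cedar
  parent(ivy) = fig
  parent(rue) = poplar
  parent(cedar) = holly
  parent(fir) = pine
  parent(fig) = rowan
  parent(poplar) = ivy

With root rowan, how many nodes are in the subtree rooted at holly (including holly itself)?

3

The subtree rooted at holly contains: holly, cedar, acacia — 3 nodes.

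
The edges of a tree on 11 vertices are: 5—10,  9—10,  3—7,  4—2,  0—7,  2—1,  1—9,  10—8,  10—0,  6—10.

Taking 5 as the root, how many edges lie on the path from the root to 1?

3

Climbing from 1 to the root: 1 → 9 → 10 → 5. That's 3 steps.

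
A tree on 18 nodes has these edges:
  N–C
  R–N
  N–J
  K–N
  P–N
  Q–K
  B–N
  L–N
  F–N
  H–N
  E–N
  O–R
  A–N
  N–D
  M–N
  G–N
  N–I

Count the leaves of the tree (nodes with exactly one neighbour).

15

Degree-1 nodes: A, B, C, D, E, F, G, H, I, J, L, M, O, P, Q — 15 of them.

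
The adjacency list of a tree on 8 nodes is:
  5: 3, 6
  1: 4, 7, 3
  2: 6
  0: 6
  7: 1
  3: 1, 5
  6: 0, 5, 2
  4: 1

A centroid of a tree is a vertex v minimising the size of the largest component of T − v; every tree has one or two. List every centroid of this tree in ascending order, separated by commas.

3, 5

Removing 3 splits the tree into components of sizes 4, 3; the largest is 4 ≤ ⌊8/2⌋ = 4.
Its neighbour 5 also leaves a largest component of size 4, so both are centroids.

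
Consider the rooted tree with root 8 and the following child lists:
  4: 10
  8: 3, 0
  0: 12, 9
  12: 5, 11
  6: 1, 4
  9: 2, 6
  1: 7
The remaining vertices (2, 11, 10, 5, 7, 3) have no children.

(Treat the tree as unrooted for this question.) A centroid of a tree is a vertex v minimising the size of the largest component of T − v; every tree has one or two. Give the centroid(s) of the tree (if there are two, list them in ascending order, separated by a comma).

Delete 9: the remaining components have sizes 6, 5, 1. Max 6 ≤ 6, so 9 is a centroid.
Every other node leaves some component of size > 6, so the centroid is unique.

9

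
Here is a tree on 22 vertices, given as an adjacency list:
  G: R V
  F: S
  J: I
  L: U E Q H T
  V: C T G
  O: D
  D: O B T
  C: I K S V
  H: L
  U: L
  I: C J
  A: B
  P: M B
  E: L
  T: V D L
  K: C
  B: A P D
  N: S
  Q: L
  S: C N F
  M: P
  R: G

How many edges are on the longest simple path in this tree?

Starting from J, a farthest node is M at distance 8.
One longest path: J - I - C - V - T - D - B - P - M.
So the diameter is 8.

8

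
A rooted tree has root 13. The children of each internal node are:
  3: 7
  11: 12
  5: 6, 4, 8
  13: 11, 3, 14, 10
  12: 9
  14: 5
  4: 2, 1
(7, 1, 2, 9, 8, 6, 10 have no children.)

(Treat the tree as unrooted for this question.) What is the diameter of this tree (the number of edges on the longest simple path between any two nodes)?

Starting from 9, a farthest node is 2 at distance 7.
One longest path: 9-12-11-13-14-5-4-2.
So the diameter is 7.

7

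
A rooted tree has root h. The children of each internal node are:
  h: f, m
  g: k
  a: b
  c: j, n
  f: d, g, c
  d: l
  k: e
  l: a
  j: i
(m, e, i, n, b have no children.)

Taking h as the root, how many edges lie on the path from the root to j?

3

Path from h to j: h–f–c–j, which has 3 edges.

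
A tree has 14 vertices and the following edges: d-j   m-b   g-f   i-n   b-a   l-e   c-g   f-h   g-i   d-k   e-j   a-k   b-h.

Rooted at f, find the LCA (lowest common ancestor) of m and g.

Path m→root: m b h f; path g→root: g f.
First common node: f.

f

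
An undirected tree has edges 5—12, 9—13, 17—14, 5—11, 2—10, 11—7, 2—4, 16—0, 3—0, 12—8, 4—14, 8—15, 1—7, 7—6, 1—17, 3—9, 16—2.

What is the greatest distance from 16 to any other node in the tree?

11

A farthest node from 16 is 15.
The path 16 – 2 – 4 – 14 – 17 – 1 – 7 – 11 – 5 – 12 – 8 – 15 has 11 edges.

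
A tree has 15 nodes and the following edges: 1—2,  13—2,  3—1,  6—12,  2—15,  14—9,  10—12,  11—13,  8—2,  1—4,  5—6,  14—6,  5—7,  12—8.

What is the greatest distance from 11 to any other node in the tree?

7

A farthest node from 11 is 7 (9 also at distance 7).
The path 11 – 13 – 2 – 8 – 12 – 6 – 5 – 7 has 7 edges.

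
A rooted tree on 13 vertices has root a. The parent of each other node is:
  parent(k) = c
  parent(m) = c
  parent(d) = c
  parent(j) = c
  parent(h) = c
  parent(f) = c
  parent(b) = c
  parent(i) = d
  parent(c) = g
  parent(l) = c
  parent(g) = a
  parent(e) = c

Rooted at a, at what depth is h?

3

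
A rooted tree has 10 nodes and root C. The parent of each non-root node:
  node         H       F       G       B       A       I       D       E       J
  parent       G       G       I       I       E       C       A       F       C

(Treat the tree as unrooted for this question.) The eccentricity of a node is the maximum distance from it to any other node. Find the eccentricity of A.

6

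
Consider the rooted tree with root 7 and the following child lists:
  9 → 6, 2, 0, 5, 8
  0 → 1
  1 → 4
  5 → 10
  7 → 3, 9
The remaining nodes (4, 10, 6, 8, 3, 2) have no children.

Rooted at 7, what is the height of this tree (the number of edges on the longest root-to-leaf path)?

4

A deepest node is 4, reached by 7 → 9 → 0 → 1 → 4.
That path has 4 edges, so the height is 4.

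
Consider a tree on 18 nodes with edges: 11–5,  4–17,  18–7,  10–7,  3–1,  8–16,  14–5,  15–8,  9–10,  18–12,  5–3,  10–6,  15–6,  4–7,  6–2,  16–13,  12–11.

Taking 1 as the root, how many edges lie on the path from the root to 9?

8

Climbing from 9 to the root: 9 → 10 → 7 → 18 → 12 → 11 → 5 → 3 → 1. That's 8 steps.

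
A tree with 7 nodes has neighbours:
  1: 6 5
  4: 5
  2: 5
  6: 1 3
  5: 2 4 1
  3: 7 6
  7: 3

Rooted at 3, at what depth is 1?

2

Path from 3 to 1: 3–6–1, which has 2 edges.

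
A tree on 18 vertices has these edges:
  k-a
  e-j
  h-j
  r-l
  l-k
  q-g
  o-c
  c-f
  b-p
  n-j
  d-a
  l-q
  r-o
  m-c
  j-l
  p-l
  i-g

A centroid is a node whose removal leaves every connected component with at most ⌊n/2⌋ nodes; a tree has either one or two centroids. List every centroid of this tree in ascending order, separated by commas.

l

If l is removed the pieces have sizes 5, 4, 3, 3, 2, all ≤ ⌊18/2⌋ = 9.
Every other node leaves some component of size > 9, so the centroid is unique.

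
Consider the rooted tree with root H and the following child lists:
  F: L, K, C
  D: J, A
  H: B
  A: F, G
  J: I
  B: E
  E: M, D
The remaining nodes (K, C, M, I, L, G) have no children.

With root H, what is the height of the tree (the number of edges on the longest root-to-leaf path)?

A deepest node is L, reached by H – B – E – D – A – F – L.
That path has 6 edges, so the height is 6.

6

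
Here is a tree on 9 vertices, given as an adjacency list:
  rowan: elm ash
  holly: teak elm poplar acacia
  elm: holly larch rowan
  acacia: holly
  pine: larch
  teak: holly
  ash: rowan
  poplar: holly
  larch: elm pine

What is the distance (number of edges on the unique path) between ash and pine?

The path is ash – rowan – elm – larch – pine, which has 4 edges.

4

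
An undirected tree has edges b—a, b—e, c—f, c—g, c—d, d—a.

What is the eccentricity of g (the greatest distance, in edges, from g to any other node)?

The node farthest from g is e, via g – c – d – a – b – e — 5 edges.

5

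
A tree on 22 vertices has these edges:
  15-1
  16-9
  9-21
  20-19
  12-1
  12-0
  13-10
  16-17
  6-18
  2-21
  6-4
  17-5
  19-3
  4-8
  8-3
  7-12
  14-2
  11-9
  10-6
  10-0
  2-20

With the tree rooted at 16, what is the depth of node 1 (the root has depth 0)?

13

Path from 16 to 1: 16 → 9 → 21 → 2 → 20 → 19 → 3 → 8 → 4 → 6 → 10 → 0 → 12 → 1, which has 13 edges.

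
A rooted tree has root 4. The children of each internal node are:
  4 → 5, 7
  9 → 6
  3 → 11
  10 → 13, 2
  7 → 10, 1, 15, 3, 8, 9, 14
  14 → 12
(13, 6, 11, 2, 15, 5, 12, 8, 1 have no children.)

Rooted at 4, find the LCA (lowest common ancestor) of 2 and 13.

10

Path 2→root: 2 10 7 4; path 13→root: 13 10 7 4.
First common node: 10.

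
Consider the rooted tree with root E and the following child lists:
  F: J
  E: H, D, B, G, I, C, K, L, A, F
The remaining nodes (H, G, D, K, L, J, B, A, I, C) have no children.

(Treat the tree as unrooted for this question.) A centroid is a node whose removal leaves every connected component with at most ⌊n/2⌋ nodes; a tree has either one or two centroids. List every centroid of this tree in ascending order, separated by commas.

E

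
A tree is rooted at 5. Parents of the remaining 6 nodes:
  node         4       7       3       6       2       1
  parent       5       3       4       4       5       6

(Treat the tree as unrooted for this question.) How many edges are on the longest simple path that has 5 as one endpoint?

3

The node farthest from 5 is 1 (7 also at distance 3), via 5 – 4 – 6 – 1 — 3 edges.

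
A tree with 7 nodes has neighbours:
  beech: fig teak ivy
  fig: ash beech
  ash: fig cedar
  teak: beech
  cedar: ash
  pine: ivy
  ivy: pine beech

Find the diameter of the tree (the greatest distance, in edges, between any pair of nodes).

A longest path is cedar–ash–fig–beech–ivy–pine, with 5 edges.

5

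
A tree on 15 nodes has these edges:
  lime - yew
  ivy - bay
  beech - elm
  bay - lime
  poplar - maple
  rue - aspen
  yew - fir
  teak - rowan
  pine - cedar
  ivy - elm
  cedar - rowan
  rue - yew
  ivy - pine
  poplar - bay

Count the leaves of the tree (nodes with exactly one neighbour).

5

The leaves are aspen, beech, fir, maple, teak.
That is 5 leaves.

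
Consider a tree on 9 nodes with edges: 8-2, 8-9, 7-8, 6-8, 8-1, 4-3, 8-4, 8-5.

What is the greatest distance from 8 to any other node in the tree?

2

A farthest node from 8 is 3.
The path 8-4-3 has 2 edges.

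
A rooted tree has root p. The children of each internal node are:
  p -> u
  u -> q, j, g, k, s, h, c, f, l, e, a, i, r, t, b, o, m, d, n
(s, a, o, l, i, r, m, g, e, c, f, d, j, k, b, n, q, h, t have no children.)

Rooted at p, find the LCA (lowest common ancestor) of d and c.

u

Ancestors of d (toward the root): d, u, p.
Ancestors of c: c, u, p.
The deepest node appearing in both lists is u.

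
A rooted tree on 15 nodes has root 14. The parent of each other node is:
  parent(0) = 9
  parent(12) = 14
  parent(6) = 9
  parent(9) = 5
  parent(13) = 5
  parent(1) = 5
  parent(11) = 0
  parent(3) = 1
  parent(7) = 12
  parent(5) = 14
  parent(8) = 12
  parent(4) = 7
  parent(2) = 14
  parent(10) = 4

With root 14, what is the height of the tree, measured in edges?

A deepest node is 11, reached by 14 – 5 – 9 – 0 – 11.
That path has 4 edges, so the height is 4.

4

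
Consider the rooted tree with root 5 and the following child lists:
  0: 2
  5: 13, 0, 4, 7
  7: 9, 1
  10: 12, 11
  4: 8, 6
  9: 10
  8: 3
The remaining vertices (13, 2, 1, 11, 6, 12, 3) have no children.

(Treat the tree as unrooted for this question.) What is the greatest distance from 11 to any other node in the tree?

A farthest node from 11 is 3.
The path 11 – 10 – 9 – 7 – 5 – 4 – 8 – 3 has 7 edges.

7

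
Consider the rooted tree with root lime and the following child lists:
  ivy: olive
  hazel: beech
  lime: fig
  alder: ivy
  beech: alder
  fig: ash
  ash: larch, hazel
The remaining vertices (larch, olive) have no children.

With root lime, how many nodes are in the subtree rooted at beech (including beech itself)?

Descendants of beech (including itself): beech, alder, ivy, olive. That's 4.

4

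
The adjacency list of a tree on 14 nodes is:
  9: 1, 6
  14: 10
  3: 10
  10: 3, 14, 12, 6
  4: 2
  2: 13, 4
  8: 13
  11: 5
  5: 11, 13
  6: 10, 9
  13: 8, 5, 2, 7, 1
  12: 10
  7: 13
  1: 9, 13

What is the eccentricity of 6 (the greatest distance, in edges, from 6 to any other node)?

The node farthest from 6 is 11 (4 also at distance 5), via 6-9-1-13-5-11 — 5 edges.

5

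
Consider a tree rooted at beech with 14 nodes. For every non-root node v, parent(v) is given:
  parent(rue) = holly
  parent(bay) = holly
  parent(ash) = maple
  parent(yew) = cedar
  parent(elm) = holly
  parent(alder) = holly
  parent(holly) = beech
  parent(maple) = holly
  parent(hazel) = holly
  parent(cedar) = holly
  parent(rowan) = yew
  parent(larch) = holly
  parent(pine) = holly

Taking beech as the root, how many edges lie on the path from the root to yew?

beech → holly → cedar → yew — 3 edges.

3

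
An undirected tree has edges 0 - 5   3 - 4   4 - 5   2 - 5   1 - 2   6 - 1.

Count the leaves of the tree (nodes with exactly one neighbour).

3

The leaves are 0, 3, 6.
That is 3 leaves.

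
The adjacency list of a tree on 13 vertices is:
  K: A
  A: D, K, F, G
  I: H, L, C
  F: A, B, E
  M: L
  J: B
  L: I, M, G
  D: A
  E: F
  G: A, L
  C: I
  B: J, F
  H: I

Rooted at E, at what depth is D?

3

Path from E to D: E – F – A – D, which has 3 edges.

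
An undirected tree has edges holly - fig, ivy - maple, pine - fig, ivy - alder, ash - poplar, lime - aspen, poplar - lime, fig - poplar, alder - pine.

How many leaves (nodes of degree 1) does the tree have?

4

Degree-1 nodes: ash, aspen, holly, maple — 4 of them.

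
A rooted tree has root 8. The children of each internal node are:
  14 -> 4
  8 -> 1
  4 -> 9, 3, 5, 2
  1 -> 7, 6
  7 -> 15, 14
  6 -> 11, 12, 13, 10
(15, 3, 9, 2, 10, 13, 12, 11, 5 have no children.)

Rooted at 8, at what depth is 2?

Path from 8 to 2: 8 → 1 → 7 → 14 → 4 → 2, which has 5 edges.

5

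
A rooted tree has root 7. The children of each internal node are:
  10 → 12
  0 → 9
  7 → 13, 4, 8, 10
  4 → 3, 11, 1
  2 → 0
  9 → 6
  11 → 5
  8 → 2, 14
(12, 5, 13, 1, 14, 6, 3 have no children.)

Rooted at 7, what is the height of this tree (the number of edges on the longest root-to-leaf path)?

6 sits deepest: 7 – 8 – 2 – 0 – 9 – 6 — 5 edges from the root.

5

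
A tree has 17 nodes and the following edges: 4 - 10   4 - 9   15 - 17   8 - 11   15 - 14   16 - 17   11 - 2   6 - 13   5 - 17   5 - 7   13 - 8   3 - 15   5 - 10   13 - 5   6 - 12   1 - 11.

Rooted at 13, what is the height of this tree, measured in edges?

4

3 sits deepest: 13-5-17-15-3 — 4 edges from the root.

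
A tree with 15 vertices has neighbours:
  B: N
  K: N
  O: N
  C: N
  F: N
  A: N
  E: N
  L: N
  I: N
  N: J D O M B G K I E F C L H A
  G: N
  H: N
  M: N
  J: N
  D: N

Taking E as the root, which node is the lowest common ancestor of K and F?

Path K→root: K N E; path F→root: F N E.
First common node: N.

N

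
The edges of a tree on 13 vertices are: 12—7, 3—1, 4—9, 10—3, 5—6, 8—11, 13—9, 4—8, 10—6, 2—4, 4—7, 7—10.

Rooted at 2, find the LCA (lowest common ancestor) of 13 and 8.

13's ancestor chain is 13, 9, 4, 2 and 8's is 8, 4, 2; they first meet at 4.

4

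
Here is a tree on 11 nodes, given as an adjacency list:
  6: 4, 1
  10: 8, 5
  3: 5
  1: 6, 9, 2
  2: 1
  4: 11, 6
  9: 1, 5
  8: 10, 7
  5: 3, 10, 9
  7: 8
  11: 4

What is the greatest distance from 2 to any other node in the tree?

A farthest node from 2 is 7.
The path 2–1–9–5–10–8–7 has 6 edges.

6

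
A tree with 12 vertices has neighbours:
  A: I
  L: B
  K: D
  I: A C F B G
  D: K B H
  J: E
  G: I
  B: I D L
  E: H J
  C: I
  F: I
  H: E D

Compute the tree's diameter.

6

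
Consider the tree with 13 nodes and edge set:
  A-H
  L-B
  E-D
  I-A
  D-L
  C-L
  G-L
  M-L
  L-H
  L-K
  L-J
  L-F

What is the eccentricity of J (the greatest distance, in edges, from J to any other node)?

A farthest node from J is I.
The path J–L–H–A–I has 4 edges.

4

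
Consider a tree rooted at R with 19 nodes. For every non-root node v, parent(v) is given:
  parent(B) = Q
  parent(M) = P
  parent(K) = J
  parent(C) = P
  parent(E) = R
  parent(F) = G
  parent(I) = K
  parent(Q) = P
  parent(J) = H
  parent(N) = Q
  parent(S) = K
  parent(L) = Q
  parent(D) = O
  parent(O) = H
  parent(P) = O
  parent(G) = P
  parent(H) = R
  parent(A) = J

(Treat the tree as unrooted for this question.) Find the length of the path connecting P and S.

5

The path is P–O–H–J–K–S, which has 5 edges.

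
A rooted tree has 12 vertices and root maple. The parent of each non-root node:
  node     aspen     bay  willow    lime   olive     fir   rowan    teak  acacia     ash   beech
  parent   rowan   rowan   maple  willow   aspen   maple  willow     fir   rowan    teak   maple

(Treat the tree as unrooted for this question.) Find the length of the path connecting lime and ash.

The path is lime–willow–maple–fir–teak–ash, which has 5 edges.

5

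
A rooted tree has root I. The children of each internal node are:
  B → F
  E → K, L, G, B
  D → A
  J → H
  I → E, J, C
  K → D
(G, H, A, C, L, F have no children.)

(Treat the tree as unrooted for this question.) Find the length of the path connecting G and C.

3

Walking from G: G–E–I–C. Length 3.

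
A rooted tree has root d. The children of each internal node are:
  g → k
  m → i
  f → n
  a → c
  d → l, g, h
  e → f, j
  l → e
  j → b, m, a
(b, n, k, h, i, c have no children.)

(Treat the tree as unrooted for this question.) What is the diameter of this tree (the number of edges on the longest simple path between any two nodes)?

7

A longest path is k - g - d - l - e - j - a - c, with 7 edges.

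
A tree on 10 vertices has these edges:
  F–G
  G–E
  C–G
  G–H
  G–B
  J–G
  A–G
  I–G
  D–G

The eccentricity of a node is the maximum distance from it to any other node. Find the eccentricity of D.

2

A farthest node from D is I (H, F, J, A, E, C, B also at distance 2).
The path D-G-I has 2 edges.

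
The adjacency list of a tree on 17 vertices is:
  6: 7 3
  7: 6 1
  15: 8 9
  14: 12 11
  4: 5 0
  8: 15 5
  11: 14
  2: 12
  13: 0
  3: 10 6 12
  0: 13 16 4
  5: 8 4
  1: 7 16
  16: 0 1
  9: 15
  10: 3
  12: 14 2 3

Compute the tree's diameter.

Starting from 9, a farthest node is 11 at distance 13.
One longest path: 9-15-8-5-4-0-16-1-7-6-3-12-14-11.
So the diameter is 13.

13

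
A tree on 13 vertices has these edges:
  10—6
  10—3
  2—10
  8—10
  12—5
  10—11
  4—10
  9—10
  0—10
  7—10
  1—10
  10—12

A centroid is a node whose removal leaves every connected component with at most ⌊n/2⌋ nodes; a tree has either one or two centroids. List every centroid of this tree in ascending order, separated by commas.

10

Removing 10 splits the tree into components of sizes 2, 1, 1, 1, 1, 1, 1, 1, 1, 1, 1; the largest is 2 ≤ ⌊13/2⌋ = 6.
No neighbour of 10 does as well, so 10 is the unique centroid.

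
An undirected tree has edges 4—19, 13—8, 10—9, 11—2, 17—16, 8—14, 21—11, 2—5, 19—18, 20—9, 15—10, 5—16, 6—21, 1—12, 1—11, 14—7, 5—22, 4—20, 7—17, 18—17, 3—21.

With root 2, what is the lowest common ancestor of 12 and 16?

2

12's ancestor chain is 12, 1, 11, 2 and 16's is 16, 5, 2; they first meet at 2.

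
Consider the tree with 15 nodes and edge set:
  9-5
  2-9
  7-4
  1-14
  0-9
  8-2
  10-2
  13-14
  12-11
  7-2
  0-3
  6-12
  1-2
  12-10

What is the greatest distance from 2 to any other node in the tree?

Distances from 2 peak at 3, attained at 3 (11, 13, 6 also at distance 3).
2 – 9 – 0 – 3

3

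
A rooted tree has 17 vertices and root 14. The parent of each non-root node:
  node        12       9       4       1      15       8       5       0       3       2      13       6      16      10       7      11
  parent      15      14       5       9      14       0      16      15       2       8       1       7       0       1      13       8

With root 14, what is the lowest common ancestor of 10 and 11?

14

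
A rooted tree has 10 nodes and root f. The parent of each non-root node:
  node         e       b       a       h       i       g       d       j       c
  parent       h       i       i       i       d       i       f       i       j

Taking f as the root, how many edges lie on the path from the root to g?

Climbing from g to the root: g → i → d → f. That's 3 steps.

3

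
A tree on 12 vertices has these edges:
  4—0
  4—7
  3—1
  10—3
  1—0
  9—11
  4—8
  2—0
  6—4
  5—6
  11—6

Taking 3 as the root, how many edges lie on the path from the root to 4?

3 – 1 – 0 – 4 — 3 edges.

3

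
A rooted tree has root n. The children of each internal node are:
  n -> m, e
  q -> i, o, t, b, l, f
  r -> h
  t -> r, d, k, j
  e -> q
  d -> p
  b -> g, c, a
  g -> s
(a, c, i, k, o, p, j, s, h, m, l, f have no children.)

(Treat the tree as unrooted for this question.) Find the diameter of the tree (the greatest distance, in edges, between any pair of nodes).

Starting from h, a farthest node is s at distance 6.
One longest path: h–r–t–q–b–g–s.
So the diameter is 6.

6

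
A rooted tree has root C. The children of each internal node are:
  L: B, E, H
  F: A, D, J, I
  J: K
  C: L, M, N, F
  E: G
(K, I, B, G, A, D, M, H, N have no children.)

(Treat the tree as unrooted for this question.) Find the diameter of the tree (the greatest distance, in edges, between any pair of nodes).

BFS from K reaches G last, at distance 6; BFS from G confirms no node is farther.
Path: K-J-F-C-L-E-G.

6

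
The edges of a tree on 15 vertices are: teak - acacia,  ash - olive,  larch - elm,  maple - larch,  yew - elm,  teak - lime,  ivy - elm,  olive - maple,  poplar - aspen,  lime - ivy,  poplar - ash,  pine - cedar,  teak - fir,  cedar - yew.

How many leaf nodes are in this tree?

Degree-1 nodes: acacia, aspen, fir, pine — 4 of them.

4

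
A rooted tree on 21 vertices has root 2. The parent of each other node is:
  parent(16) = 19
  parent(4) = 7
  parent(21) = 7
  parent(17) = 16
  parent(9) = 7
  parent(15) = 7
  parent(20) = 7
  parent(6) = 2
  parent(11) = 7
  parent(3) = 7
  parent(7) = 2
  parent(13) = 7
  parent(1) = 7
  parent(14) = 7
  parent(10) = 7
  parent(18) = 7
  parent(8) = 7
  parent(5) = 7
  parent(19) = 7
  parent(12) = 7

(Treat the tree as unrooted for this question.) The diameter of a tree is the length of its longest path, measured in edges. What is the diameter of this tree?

5

BFS from 17 reaches 6 last, at distance 5; BFS from 6 confirms no node is farther.
Path: 17-16-19-7-2-6.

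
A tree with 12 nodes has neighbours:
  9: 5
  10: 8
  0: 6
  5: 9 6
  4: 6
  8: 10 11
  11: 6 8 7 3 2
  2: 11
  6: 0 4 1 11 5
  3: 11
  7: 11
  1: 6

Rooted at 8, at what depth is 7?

2

8 → 11 → 7 — 2 edges.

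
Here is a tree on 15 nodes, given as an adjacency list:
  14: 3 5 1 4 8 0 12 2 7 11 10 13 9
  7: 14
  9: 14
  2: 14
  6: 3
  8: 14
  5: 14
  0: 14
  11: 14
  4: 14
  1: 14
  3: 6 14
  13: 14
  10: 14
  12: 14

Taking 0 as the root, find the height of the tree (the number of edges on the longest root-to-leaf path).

3

6 sits deepest: 0 – 14 – 3 – 6 — 3 edges from the root.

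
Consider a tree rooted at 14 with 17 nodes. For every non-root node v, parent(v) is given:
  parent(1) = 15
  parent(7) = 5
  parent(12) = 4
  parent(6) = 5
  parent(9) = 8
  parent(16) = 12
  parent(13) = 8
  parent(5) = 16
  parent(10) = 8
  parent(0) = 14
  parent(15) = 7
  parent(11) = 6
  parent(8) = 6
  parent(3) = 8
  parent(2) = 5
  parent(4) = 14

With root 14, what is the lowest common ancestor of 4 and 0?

14

Path 4→root: 4 14; path 0→root: 0 14.
First common node: 14.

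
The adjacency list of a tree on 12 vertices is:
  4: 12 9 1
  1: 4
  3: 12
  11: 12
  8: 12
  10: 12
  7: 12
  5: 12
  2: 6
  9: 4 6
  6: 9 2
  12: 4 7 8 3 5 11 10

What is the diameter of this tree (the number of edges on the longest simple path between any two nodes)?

5

A longest path is 2–6–9–4–12–11, with 5 edges.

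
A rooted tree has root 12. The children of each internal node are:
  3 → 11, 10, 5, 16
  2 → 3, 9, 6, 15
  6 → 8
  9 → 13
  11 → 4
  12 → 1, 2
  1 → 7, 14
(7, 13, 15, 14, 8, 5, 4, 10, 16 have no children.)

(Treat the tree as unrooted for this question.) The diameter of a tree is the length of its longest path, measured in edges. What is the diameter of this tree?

BFS from 4 reaches 7 last, at distance 6; BFS from 7 confirms no node is farther.
Path: 4 - 11 - 3 - 2 - 12 - 1 - 7.

6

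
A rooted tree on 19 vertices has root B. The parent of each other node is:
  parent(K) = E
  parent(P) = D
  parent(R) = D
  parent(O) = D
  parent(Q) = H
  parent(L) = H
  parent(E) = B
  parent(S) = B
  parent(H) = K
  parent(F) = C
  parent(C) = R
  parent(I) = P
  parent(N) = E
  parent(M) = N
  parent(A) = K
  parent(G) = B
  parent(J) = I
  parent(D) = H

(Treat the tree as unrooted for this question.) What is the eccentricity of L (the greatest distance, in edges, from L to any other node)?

A farthest node from L is G (M, J, S, F also at distance 5).
The path L – H – K – E – B – G has 5 edges.

5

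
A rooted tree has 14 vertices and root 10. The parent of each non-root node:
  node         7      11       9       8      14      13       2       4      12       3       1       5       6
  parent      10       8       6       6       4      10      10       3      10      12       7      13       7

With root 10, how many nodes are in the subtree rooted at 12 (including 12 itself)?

4

Descendants of 12 (including itself): 12, 3, 4, 14. That's 4.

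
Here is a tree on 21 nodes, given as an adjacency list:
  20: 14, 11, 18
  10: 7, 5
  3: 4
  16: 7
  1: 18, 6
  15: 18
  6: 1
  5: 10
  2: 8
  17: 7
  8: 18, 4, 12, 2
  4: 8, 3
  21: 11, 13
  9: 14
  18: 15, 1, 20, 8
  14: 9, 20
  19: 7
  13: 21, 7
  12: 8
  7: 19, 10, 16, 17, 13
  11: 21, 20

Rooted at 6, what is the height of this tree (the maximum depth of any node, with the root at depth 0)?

9

A deepest node is 5, reached by 6 → 1 → 18 → 20 → 11 → 21 → 13 → 7 → 10 → 5.
That path has 9 edges, so the height is 9.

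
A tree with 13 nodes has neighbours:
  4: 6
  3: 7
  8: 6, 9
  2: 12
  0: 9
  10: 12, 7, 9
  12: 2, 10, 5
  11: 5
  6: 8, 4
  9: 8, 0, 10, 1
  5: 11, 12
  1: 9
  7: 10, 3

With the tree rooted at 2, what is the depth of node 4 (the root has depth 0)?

6

2 – 12 – 10 – 9 – 8 – 6 – 4 — 6 edges.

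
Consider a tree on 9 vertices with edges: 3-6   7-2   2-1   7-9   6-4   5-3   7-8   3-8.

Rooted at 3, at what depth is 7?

2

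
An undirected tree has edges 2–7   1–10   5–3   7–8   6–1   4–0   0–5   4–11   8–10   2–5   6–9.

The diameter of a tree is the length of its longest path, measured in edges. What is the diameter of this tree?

10

BFS from 11 reaches 9 last, at distance 10; BFS from 9 confirms no node is farther.
Path: 11 – 4 – 0 – 5 – 2 – 7 – 8 – 10 – 1 – 6 – 9.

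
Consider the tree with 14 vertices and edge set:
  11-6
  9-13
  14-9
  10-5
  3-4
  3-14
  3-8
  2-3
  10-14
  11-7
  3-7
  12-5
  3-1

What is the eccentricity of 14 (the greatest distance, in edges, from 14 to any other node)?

4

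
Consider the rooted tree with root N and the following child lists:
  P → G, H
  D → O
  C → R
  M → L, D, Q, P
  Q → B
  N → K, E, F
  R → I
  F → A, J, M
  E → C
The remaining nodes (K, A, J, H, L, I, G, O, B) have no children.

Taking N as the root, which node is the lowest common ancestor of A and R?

A's ancestor chain is A, F, N and R's is R, C, E, N; they first meet at N.

N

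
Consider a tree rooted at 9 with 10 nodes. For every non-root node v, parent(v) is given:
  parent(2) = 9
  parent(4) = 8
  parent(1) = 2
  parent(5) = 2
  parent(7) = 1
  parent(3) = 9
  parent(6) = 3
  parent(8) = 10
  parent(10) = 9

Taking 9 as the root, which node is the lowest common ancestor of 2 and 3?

Ancestors of 2 (toward the root): 2, 9.
Ancestors of 3: 3, 9.
The deepest node appearing in both lists is 9.

9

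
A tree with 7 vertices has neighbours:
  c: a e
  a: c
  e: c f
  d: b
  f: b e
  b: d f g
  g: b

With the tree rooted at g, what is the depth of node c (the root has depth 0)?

4

Climbing from c to the root: c – e – f – b – g. That's 4 steps.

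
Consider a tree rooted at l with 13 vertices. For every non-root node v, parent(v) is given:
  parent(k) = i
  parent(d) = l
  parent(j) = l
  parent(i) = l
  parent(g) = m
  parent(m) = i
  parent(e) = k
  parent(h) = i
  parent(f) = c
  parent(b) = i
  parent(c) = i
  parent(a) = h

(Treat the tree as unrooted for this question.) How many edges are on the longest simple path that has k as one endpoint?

Distances from k peak at 3, attained at d (g, f, a, j also at distance 3).
k-i-l-d

3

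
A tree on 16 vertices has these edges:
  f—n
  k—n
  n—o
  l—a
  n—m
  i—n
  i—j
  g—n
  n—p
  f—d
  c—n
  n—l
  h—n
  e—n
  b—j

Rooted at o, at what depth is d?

3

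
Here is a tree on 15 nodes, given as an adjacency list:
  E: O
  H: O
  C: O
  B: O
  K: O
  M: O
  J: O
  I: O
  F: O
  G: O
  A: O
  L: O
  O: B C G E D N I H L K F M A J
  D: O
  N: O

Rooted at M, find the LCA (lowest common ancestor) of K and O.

Path K→root: K O M; path O→root: O M.
First common node: O.

O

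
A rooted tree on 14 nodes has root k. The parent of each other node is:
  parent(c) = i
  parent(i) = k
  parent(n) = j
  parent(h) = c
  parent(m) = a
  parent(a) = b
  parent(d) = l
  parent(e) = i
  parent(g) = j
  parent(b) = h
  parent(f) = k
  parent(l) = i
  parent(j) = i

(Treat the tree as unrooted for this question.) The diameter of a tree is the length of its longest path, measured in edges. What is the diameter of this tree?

BFS from m reaches f last, at distance 7; BFS from f confirms no node is farther.
Path: m–a–b–h–c–i–k–f.

7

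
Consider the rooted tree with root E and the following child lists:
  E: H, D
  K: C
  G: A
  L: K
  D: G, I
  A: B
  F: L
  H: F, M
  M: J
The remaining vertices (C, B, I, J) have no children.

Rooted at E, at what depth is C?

Path from E to C: E–H–F–L–K–C, which has 5 edges.

5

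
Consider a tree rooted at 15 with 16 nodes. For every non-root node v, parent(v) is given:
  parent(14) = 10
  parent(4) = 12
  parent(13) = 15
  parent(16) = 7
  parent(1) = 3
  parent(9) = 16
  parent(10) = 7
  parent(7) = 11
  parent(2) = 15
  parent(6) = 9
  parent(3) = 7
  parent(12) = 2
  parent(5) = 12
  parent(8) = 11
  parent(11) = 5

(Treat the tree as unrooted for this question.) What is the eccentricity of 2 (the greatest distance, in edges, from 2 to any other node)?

A farthest node from 2 is 6.
The path 2-12-5-11-7-16-9-6 has 7 edges.

7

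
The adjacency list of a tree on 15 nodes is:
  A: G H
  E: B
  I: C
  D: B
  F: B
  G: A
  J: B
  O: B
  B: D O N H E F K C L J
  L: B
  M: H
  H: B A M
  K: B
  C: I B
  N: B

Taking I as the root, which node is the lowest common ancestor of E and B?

B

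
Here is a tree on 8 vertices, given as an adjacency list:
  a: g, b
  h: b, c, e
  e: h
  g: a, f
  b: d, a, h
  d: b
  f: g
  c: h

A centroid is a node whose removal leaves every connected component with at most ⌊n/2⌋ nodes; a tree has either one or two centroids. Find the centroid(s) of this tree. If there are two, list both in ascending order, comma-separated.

b

Removing b splits the tree into components of sizes 3, 3, 1; the largest is 3 ≤ ⌊8/2⌋ = 4.
No neighbour of b does as well, so b is the unique centroid.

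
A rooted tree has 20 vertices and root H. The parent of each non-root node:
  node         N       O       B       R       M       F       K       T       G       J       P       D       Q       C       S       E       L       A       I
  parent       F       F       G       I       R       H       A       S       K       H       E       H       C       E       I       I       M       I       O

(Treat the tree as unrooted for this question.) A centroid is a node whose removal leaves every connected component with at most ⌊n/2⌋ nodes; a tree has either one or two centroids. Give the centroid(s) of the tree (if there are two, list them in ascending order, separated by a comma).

I

Removing I splits the tree into components of sizes 6, 4, 4, 3, 2; the largest is 6 ≤ ⌊20/2⌋ = 10.
Every other node leaves some component of size > 10, so the centroid is unique.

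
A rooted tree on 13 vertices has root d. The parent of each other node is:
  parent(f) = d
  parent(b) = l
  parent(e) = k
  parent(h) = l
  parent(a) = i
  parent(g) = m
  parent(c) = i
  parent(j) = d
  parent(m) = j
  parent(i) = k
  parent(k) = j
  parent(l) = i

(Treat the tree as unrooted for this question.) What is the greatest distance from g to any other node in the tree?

6

Distances from g peak at 6, attained at h (b also at distance 6).
g – m – j – k – i – l – h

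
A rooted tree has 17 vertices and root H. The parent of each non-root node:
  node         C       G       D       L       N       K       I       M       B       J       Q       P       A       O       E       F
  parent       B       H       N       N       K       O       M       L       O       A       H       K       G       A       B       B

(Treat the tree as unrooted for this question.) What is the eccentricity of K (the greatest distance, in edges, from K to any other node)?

5

A farthest node from K is Q.
The path K – O – A – G – H – Q has 5 edges.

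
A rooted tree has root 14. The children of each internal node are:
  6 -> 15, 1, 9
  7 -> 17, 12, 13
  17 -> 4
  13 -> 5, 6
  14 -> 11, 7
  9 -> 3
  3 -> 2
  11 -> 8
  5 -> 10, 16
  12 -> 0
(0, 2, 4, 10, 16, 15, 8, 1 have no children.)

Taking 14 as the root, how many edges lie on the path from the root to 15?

4

Path from 14 to 15: 14–7–13–6–15, which has 4 edges.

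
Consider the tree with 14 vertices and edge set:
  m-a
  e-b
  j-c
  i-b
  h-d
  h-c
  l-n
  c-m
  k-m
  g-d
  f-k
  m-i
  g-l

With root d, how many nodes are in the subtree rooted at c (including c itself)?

9

Descendants of c (including itself): c, m, j, a, i, k, b, f, e. That's 9.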